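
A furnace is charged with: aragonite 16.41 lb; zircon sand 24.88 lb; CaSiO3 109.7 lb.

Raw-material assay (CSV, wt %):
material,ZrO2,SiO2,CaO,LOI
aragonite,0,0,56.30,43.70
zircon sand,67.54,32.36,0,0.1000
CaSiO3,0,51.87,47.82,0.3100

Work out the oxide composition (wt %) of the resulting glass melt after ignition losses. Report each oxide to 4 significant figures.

Glass mass = 143.5 lb (batch 151.0 − LOI 7.536).
Composition: ZrO2 11.71%, SiO2 45.28%, CaO 43.01%

Rounding to four significant figures extends to each mid-chain value as shown; all arithmetic runs at exact precision end to end; each reported number sees exactly one rounding; the derived quantities are recomputed using the weight values per 143.5 lb of glass in full float precision (glass mass, yield, the three compositions, LOI, the totals) precisely as stated by the problem or the answer.
Oxide masses out of the charge:
  ZrO2: 24.88·0.6754 = 16.80 lb
  SiO2: 24.88·0.3236 + 109.7·0.5187 = 64.95 lb
  CaO: 16.41·0.5630 + 109.7·0.4782 = 61.70 lb
LOI: 16.41·0.4370 + 24.88·0.001000 + 109.7·0.003100 = 7.536 lb
Glass = total batch minus LOI = 151.0 − 7.536 = 143.5 lb (equal to the oxide-mass sum)
percent by weight: oxide/glass ×100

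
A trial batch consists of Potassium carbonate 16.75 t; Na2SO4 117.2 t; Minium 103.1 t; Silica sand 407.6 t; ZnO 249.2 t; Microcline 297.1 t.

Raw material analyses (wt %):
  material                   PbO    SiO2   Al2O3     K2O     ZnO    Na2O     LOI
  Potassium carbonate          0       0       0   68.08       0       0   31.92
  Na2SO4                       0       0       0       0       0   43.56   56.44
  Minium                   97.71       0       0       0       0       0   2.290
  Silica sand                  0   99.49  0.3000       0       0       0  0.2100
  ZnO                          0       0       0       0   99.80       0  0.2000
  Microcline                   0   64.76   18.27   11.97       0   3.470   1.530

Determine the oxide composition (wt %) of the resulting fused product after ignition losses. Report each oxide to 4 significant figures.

Glass mass = 1111 t (batch 1191 − LOI 79.76).
Composition: PbO 9.066%, SiO2 53.81%, Al2O3 4.995%, K2O 4.227%, ZnO 22.38%, Na2O 5.522%

Working values are rounded off to 4 significant figures wherever printed. Full precision is kept from start to finish. Each reported result is rounded exactly once; all derived quantities, including six oxide percentages, the yield, net glass mass, LOI, the totals, are computed from the weighed amounts per 1111 t of glass in full precision, exactly as shown in problem or answer.
Delivered oxide masses:
  PbO: 103.1·0.9771 = 100.7 t
  SiO2: 407.6·0.9949 + 297.1·0.6476 = 597.9 t
  Al2O3: 407.6·0.003000 + 297.1·0.1827 = 55.50 t
  K2O: 16.75·0.6808 + 297.1·0.1197 = 46.97 t
  ZnO: 249.2·0.9980 = 248.7 t
  Na2O: 117.2·0.4356 + 297.1·0.03470 = 61.36 t
LOI: 16.75·0.3192 + 117.2·0.5644 + 103.1·0.02290 + 407.6·0.002100 + 249.2·0.002000 + 297.1·0.01530 = 79.76 t
Resulting glass, batch − LOI: 1191 − 79.76 = 1111 t (matching Σ of the oxides)
each wt % is 100 × oxide ÷ glass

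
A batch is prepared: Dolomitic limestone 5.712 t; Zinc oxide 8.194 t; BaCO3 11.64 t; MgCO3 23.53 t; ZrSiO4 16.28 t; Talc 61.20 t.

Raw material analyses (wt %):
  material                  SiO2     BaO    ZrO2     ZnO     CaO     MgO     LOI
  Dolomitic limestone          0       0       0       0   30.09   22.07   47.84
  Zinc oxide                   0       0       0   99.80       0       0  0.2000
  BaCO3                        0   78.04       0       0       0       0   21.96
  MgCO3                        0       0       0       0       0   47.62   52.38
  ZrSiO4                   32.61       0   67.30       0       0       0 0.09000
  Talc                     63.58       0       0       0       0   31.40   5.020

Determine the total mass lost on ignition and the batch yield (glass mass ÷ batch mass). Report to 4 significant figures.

Intermediates are printed, rounded to 4 significant figures, between the steps — the working math keeps full float precision all the way through. Every reported number includes exactly one rounding — the derived quantities, which include the yield, totals, LOI, the six compositions, glass mass, are re-derived at exact precision, as they appear in problem or answer, from the batch weights on 105.8 t of glass.
Loss on ignition, line by line:
  Dolomitic limestone: 5.712 × 0.4784 = 2.733 t
  Zinc oxide: 8.194 × 0.002000 = 0.01639 t
  BaCO3: 11.64 × 0.2196 = 2.556 t
  MgCO3: 23.53 × 0.5238 = 12.33 t
  ZrSiO4: 16.28 × 9.000e-04 = 0.01465 t
  Talc: 61.20 × 0.05020 = 3.072 t
Total LOI = 20.72 t
Glass = batch − LOI = 126.6 − 20.72 = 105.8 t

LOI loss = 20.72 t; glass = 105.8 t; yield = 83.63%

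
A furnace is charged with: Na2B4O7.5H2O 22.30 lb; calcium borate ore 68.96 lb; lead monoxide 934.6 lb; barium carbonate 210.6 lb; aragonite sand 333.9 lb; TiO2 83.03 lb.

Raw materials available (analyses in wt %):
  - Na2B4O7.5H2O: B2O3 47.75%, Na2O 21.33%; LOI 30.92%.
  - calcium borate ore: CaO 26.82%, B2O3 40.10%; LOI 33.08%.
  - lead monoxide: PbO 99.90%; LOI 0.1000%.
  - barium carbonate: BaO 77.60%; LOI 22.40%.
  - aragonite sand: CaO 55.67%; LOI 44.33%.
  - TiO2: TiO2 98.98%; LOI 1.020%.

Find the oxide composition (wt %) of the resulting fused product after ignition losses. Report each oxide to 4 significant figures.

The intermediate values are shown with 4-significant-figure rounding within the worked lines — the whole derivation runs at full precision at each step — every reported value takes exactly one rounding; all derived quantities, which include totals, net glass mass, LOI, yield, the six compositions, are recomputed in full precision, as set out in either problem or answer, from the weighed amounts per 1427 lb of glass.
Per-oxide mass from batch:
  CaO: 68.96·0.2682 + 333.9·0.5567 = 204.4 lb
  B2O3: 22.30·0.4775 + 68.96·0.4010 = 38.30 lb
  TiO2: 83.03·0.9898 = 82.18 lb
  PbO: 934.6·0.9990 = 933.7 lb
  BaO: 210.6·0.7760 = 163.4 lb
  Na2O: 22.30·0.2133 = 4.757 lb
LOI: 22.30·0.3092 + 68.96·0.3308 + 934.6·0.001000 + 210.6·0.2240 + 333.9·0.4433 + 83.03·0.01020 = 226.7 lb
Resulting glass, batch − LOI: 1653 − 226.7 = 1427 lb (= the summed oxide contributions)
each oxide over glass, ×100, is wt %

Glass mass = 1427 lb (batch 1653 − LOI 226.7).
Composition: CaO 14.33%, B2O3 2.685%, TiO2 5.760%, PbO 65.44%, BaO 11.45%, Na2O 0.3334%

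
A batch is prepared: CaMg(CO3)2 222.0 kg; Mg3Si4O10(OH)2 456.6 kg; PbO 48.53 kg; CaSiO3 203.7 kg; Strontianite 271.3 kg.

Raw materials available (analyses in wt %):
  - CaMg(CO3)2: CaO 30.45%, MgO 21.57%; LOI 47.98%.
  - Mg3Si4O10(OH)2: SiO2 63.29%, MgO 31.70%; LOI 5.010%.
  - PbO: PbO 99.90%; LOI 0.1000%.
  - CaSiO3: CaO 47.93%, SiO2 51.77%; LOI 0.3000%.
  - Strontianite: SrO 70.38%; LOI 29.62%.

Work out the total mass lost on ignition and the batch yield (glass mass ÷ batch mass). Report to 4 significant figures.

LOI loss = 210.4 kg; glass = 991.7 kg; yield = 82.50%

Every computation runs at full float precision through every step — the intermediate values are displayed, rounded to 4 significant digits, in the printout; each reported result undergoes a single rounding; all derived quantities (LOI, totals, the yield, glass mass, the five compositions) are rebuilt starting from the weights per 991.7 kg of glass at full float precision as given in the question or the answer.
Material-by-material LOI:
  CaMg(CO3)2: 222.0 × 0.4798 = 106.5 kg
  Mg3Si4O10(OH)2: 456.6 × 0.05010 = 22.88 kg
  PbO: 48.53 × 0.001000 = 0.04853 kg
  CaSiO3: 203.7 × 0.003000 = 0.6111 kg
  Strontianite: 271.3 × 0.2962 = 80.36 kg
Total LOI = 210.4 kg
Glass = batch − LOI = 1202 − 210.4 = 991.7 kg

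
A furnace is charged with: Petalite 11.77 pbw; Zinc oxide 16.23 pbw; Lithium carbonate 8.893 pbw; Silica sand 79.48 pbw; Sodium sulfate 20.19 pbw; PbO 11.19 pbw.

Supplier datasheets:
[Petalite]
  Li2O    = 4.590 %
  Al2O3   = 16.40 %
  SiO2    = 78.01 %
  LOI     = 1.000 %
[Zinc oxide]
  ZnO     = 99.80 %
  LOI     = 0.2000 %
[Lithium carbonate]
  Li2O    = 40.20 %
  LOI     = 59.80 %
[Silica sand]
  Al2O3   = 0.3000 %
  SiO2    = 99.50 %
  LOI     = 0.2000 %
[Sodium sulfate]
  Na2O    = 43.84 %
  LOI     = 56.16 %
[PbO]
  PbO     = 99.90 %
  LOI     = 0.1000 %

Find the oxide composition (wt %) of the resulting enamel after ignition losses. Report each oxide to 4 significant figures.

All arithmetic keeps full float precision throughout. Intermediates are printed (rounded to four significant digits) in the printout. Exactly one rounding lands on every reported number. All derived quantities are carried at full float precision (ignition loss, the totals, glass mass, the yield, the six compositions) from the batch weights at 130.8 pbw of glass, as set out in the problem or answer text.
Delivered oxide masses:
  Li2O: 11.77·0.04590 + 8.893·0.4020 = 4.115 pbw
  ZnO: 16.23·0.9980 = 16.20 pbw
  Na2O: 20.19·0.4384 = 8.851 pbw
  Al2O3: 11.77·0.1640 + 79.48·0.003000 = 2.169 pbw
  SiO2: 11.77·0.7801 + 79.48·0.9950 = 88.26 pbw
  PbO: 11.19·0.9990 = 11.18 pbw
LOI: 11.77·0.01000 + 16.23·0.002000 + 8.893·0.5980 + 79.48·0.002000 + 20.19·0.5616 + 11.19·0.001000 = 16.98 pbw
Net of LOI, the glass mass = 147.8 − 16.98 = 130.8 pbw (= Σ oxide masses)
each wt % is 100 × oxide ÷ glass

Glass mass = 130.8 pbw (batch 147.8 − LOI 16.98).
Composition: Li2O 3.147%, ZnO 12.39%, Na2O 6.768%, Al2O3 1.658%, SiO2 67.49%, PbO 8.548%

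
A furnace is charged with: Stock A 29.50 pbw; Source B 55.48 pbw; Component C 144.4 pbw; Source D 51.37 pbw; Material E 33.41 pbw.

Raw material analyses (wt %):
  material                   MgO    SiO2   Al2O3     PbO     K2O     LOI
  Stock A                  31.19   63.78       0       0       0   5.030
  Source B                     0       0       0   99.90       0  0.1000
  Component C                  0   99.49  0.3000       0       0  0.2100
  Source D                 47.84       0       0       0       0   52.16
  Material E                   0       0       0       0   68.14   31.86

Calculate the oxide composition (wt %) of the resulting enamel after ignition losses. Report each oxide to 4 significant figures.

Glass mass = 274.9 pbw (batch 314.2 − LOI 39.28).
Composition: MgO 12.29%, SiO2 59.11%, Al2O3 0.1576%, PbO 20.16%, K2O 8.282%

Working values appear, rounded to 4 significant digits, between the steps; the working math carries full precision end to end. Every reported figure is rounded a single time — all derived quantities are carried starting from the weights per 274.9 pbw of glass at full precision (the five compositions, LOI, net glass mass, the yield, the totals), as written in the problem or the answer.
Oxide-by-oxide delivered mass:
  MgO: 29.50·0.3119 + 51.37·0.4784 = 33.78 pbw
  SiO2: 29.50·0.6378 + 144.4·0.9949 = 162.5 pbw
  Al2O3: 144.4·0.003000 = 0.4332 pbw
  PbO: 55.48·0.9990 = 55.42 pbw
  K2O: 33.41·0.6814 = 22.77 pbw
LOI: 29.50·0.05030 + 55.48·0.001000 + 144.4·0.002100 + 51.37·0.5216 + 33.41·0.3186 = 39.28 pbw
Glass = total batch minus LOI = 314.2 − 39.28 = 274.9 pbw (the oxide masses sum to this)
oxide / glass × 100 gives the wt %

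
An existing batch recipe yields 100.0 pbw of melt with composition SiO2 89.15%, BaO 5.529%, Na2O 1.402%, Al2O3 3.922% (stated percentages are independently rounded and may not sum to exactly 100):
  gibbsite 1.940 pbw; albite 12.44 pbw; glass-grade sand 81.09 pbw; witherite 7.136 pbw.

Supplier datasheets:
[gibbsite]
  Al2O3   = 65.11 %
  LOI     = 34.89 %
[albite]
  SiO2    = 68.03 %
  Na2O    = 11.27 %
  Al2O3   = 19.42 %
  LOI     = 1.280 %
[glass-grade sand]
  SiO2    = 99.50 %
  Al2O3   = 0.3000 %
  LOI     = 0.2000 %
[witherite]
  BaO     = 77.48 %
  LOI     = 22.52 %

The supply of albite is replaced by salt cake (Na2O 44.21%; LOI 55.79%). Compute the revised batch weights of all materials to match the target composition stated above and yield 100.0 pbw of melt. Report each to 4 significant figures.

Revised batch per 100.0 pbw melt:
  gibbsite: 5.611 pbw
  salt cake: 3.171 pbw
  glass-grade sand: 89.60 pbw
  witherite: 7.136 pbw
Total batch = 105.5 pbw; LOI loss = 5.513 pbw

Full float precision is maintained at each step — mid-chain values appear (rounded to four significant figures) within the worked lines. Every reported result is rounded only once. All derived quantities, including LOI, the totals, the four compositions, yield, glass mass, are re-derived starting from the weights on 100.0 pbw of glass at exact precision, as set out in the question or the answer.
Target masses of each oxide per 100.0 pbw melt:
  SiO2: 89.15% × 100.0 = 89.15 pbw
  BaO: 5.529% × 100.0 = 5.529 pbw
  Na2O: 1.402% × 100.0 = 1.402 pbw
  Al2O3: 3.922% × 100.0 = 3.922 pbw
Verifying the oxide balance on the weights just shown, per the basis as stated (each sum matches its target mass exact up to rounding of places):
  SiO2: 89.60·0.9950 = 89.15 pbw (target 89.15 pbw)
  BaO: 7.136·0.7748 = 5.529 pbw (target 5.529 pbw)
  Na2O: 3.171·0.4421 = 1.402 pbw (target 1.402 pbw)
  Al2O3: 5.611·0.6511 + 89.60·0.003000 = 3.922 pbw (target 3.922 pbw)
Glass-mass bookkeeping: whole batch net of LOI = 100.0 pbw (targets for the oxides total 100.0 pbw; basis as stated: 100.0 pbw — deltas are rounding alone).
Batch total: Σ batch = 105.5 pbw; ignition loss, Σ(batch × LOI) = 5.513 pbw; the yield ratio, glass ÷ batch: 94.78%.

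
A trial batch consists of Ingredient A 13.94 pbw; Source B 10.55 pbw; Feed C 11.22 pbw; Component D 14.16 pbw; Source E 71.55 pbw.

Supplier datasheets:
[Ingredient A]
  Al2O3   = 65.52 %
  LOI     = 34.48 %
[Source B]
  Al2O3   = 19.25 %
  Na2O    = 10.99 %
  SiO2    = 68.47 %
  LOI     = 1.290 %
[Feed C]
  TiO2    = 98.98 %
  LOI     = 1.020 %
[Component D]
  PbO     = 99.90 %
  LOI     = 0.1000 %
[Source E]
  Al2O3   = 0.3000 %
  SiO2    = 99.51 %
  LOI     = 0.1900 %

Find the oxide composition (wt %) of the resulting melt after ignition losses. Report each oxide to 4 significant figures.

Glass mass = 116.2 pbw (batch 121.4 − LOI 5.207).
Composition: Al2O3 9.792%, Na2O 0.9977%, PbO 12.17%, TiO2 9.556%, SiO2 67.48%

In-progress results are rounded to 4 significant figures when quoted — all arithmetic runs at exact precision from first step to last. Each reported value is rounded a single time — derived quantities are recomputed from the weighed amounts on 116.2 pbw of glass at full float precision (glass mass, five oxide percentages, ignition loss, the totals, yield), exactly as printed in the problem or the answer.
Mass of each oxide from the mix:
  Al2O3: 13.94·0.6552 + 10.55·0.1925 + 71.55·0.003000 = 11.38 pbw
  Na2O: 10.55·0.1099 = 1.159 pbw
  PbO: 14.16·0.9990 = 14.15 pbw
  TiO2: 11.22·0.9898 = 11.11 pbw
  SiO2: 10.55·0.6847 + 71.55·0.9951 = 78.42 pbw
LOI: 13.94·0.3448 + 10.55·0.01290 + 11.22·0.01020 + 14.16·0.001000 + 71.55·0.001900 = 5.207 pbw
Glass = total batch minus LOI = 121.4 − 5.207 = 116.2 pbw (equal to the oxide-mass sum)
percent by weight: oxide/glass ×100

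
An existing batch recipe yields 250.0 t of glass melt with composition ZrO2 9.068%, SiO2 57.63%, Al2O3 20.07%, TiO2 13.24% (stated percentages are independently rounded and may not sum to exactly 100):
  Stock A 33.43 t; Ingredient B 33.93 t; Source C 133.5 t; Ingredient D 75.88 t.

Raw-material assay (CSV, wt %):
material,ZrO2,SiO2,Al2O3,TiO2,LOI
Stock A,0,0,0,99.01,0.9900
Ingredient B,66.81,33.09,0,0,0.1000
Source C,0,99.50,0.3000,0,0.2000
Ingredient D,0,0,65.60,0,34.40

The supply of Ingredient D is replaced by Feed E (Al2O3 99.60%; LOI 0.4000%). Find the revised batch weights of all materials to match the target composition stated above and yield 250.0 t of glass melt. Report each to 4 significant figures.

Revised batch per 250.0 t glass melt:
  Stock A: 33.43 t
  Ingredient B: 33.93 t
  Source C: 133.5 t
  Feed E: 49.97 t
Total batch = 250.8 t; LOI loss = 0.8318 t

Every computation runs at full float precision all the way through — the intermediate values are displayed rounded to four significant figures on the page; every reported figure includes exactly one rounding; all derived quantities are carried in full precision (four oxide percentages, ignition loss, totals, glass mass, yield) using the weight values for 250.0 t of glass exactly as printed in the problem or answer text.
Oxide mass targets, per 250.0 t glass melt:
  ZrO2: 9.068% × 250.0 = 22.67 t
  SiO2: 57.63% × 250.0 = 144.1 t
  Al2O3: 20.07% × 250.0 = 50.18 t
  TiO2: 13.24% × 250.0 = 33.10 t
Balance tally, oxide-wise, on the weights just shown, at the basis given (sums match the target masses given rounding of the digits):
  ZrO2: 33.93·0.6681 = 22.67 t (target 22.67 t)
  SiO2: 33.93·0.3309 + 133.5·0.9950 = 144.1 t (target 144.1 t)
  Al2O3: 133.5·0.003000 + 49.97·0.9960 = 50.17 t (target 50.18 t)
  TiO2: 33.43·0.9901 = 33.10 t (target 33.10 t)
Glass-mass bookkeeping: total charge less LOI = 250.0 t (the targets, summed, come to 250.0 t; with the basis standing at 250.0 t — differing by rounding only).
Adding the batch up: Σ batch = 250.8 t; LOI loss = Σ batch·LOI = 0.8318 t; glass ÷ batch gives a yield of 99.67%.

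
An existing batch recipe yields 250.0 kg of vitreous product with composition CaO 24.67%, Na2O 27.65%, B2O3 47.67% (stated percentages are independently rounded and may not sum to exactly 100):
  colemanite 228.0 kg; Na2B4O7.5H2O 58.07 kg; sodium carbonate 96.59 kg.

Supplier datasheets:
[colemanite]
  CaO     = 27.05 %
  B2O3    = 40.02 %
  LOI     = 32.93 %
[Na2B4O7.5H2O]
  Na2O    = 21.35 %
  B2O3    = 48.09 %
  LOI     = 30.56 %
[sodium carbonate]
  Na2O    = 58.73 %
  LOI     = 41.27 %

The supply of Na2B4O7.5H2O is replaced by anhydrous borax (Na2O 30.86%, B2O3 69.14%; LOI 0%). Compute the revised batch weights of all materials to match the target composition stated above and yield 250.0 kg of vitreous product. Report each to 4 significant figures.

Values along the way are shown rounded to four significant figures as written; exact precision is kept through every step. Every reported number is rounded once only; derived quantities, which include the totals, three oxide percentages, glass mass, ignition loss, yield, are computed at exact precision, as given in question or answer, from the batch weights on 250.0 kg of glass.
The oxide mass targets at 250.0 kg vitreous product:
  CaO: 24.67% × 250.0 = 61.68 kg
  Na2O: 27.65% × 250.0 = 69.12 kg
  B2O3: 47.67% × 250.0 = 119.2 kg
A balance pass over the oxides, using the reported weights, at the basis given (target by target, the sums agree modulo rounding of the values):
  CaO: 228.0·0.2705 = 61.67 kg (target 61.68 kg)
  Na2O: 40.39·0.3086 + 96.47·0.5873 = 69.12 kg (target 69.12 kg)
  B2O3: 228.0·0.4002 + 40.39·0.6914 = 119.2 kg (target 119.2 kg)
The glass-mass cross-check: total charge less LOI = 250.0 kg (targets for the oxides total 250.0 kg; basis as stated: 250.0 kg — deltas are rounding alone).
Whole-batch sum: Σ batch = 364.9 kg; LOI loss = Σ batch·LOI = 114.9 kg; as yield: glass ÷ batch → 68.51%.

Revised batch per 250.0 kg vitreous product:
  colemanite: 228.0 kg
  anhydrous borax: 40.39 kg
  sodium carbonate: 96.47 kg
Total batch = 364.9 kg; LOI loss = 114.9 kg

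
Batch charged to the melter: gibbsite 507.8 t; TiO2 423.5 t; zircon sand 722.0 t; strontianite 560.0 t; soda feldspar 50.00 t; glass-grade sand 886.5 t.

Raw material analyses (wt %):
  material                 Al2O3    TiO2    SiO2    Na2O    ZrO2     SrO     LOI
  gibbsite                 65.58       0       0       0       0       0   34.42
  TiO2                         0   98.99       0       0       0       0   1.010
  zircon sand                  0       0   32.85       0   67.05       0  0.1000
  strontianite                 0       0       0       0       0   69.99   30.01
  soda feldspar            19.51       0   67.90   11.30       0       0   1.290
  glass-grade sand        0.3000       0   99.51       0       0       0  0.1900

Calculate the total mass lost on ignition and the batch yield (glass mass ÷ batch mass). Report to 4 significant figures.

LOI loss = 350.2 t; glass = 2800 t; yield = 88.88%

Values along the way are printed (rounded to four significant digits) in the working — all arithmetic keeps full precision throughout — each reported number receives exactly one rounding; the derived quantities are recomputed in exact precision (the yield, six oxide percentages, the totals, net glass mass, ignition loss) from the weighed amounts for 2800 t of glass, as quoted within problem or answer.
Loss on ignition, line by line:
  gibbsite: 507.8 × 0.3442 = 174.8 t
  TiO2: 423.5 × 0.01010 = 4.277 t
  zircon sand: 722.0 × 0.001000 = 0.7220 t
  strontianite: 560.0 × 0.3001 = 168.1 t
  soda feldspar: 50.00 × 0.01290 = 0.6450 t
  glass-grade sand: 886.5 × 0.001900 = 1.684 t
Total LOI = 350.2 t
Glass = batch − LOI = 3150 − 350.2 = 2800 t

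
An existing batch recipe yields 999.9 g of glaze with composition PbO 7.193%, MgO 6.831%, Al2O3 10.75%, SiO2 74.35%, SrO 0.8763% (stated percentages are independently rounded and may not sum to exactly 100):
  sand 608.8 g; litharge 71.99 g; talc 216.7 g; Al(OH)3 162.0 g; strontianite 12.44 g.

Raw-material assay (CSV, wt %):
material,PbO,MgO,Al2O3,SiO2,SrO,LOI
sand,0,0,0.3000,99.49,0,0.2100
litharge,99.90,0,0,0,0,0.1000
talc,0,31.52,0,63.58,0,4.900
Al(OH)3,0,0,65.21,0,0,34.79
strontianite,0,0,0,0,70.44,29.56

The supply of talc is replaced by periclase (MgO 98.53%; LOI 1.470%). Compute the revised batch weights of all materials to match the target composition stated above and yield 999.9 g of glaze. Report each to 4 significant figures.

The whole derivation carries full precision through every step. The intermediate values are displayed, rounded to 4 significant digits, between the steps — each reported value takes exactly one rounding; all derived quantities (the five compositions, the yield, totals, ignition loss, net glass mass) are recomputed in full precision from the batch weights for 999.9 g of glass, as written in either problem or answer.
Target oxide masses per 999.9 g glaze:
  PbO: 7.193% × 999.9 = 71.92 g
  MgO: 6.831% × 999.9 = 68.30 g
  Al2O3: 10.75% × 999.9 = 107.5 g
  SiO2: 74.35% × 999.9 = 743.4 g
  SrO: 0.8763% × 999.9 = 8.762 g
Verifying the oxide balance given the weights on record, per the basis as stated (oxide sums agree with the targets within answer rounding):
  PbO: 71.99·0.9990 = 71.92 g (target 71.92 g)
  MgO: 69.32·0.9853 = 68.30 g (target 68.30 g)
  Al2O3: 747.2·0.003000 + 161.4·0.6521 = 107.5 g (target 107.5 g)
  SiO2: 747.2·0.9949 = 743.4 g (target 743.4 g)
  SrO: 12.44·0.7044 = 8.763 g (target 8.762 g)
Glass-mass bookkeeping: total batch − LOI = 999.9 g (the Σ of target masses is 999.9 g; stated basis 999.9 g — any gap is answer rounding).
Batch grand total — Σ batch = 1062 g; loss to ignition Σ batch·LOI = 62.49 g; yield = glass ÷ total batch = 94.12%.

Revised batch per 999.9 g glaze:
  sand: 747.2 g
  litharge: 71.99 g
  periclase: 69.32 g
  Al(OH)3: 161.4 g
  strontianite: 12.44 g
Total batch = 1062 g; LOI loss = 62.49 g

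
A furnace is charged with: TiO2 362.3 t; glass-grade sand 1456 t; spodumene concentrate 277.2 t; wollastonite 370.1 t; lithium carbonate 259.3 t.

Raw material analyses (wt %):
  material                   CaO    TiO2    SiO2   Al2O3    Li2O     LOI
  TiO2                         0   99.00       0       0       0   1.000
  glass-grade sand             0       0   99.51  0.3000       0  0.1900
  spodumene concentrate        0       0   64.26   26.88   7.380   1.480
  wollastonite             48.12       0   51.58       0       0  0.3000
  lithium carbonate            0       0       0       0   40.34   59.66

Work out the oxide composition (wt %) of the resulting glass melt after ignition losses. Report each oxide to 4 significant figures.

Mid-chain values appear, rounded to 4 significant digits, in the printout — the working math keeps exact precision at each step; exactly one rounding goes into each reported figure — all derived quantities (totals, the five compositions, LOI, the yield, glass mass) are recomputed from the batch weights for 2559 t of glass at full precision, as quoted within question or answer.
Delivered oxide masses:
  CaO: 370.1·0.4812 = 178.1 t
  TiO2: 362.3·0.9900 = 358.7 t
  SiO2: 1456·0.9951 + 277.2·0.6426 + 370.1·0.5158 = 1818 t
  Al2O3: 1456·0.003000 + 277.2·0.2688 = 78.88 t
  Li2O: 277.2·0.07380 + 259.3·0.4034 = 125.1 t
LOI: 362.3·0.01000 + 1456·0.001900 + 277.2·0.01480 + 370.1·0.003000 + 259.3·0.5966 = 166.3 t
Resulting glass, batch − LOI: 2725 − 166.3 = 2559 t (matching Σ of the oxides)
wt % = 100 × oxide mass / glass mass

Glass mass = 2559 t (batch 2725 − LOI 166.3).
Composition: CaO 6.961%, TiO2 14.02%, SiO2 71.05%, Al2O3 3.083%, Li2O 4.888%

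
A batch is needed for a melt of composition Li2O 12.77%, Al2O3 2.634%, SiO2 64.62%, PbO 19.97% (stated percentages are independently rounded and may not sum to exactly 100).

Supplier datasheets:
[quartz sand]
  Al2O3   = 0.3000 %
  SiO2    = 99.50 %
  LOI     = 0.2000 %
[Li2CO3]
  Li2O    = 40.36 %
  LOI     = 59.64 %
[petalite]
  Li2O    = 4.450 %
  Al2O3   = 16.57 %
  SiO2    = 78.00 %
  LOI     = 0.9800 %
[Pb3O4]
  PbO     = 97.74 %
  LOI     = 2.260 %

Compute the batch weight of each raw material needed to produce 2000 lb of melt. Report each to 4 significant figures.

Batch per 2000 lb melt:
  quartz sand: 1065 lb
  Li2CO3: 599.9 lb
  petalite: 298.6 lb
  Pb3O4: 408.6 lb
Total batch = 2372 lb; LOI loss = 372.1 lb; yield = 84.31%

The whole derivation carries full precision at each step. Working values appear (rounded to 4 significant figures) across the worked steps. Each reported number is rounded once only — all derived quantities (the totals, LOI, the yield, the four compositions, net glass mass) are rebuilt from the weighed amounts for 2000 lb of glass in full precision, exactly as printed in question or answer.
Oxide-by-oxide targets in 2000 lb melt:
  Li2O: 12.77% × 2000 = 255.4 lb
  Al2O3: 2.634% × 2000 = 52.68 lb
  SiO2: 64.62% × 2000 = 1292 lb
  PbO: 19.97% × 2000 = 399.4 lb
Verifying the oxide balance per the reported batch figures, per the basis as stated (sums match the target masses net of answer rounding effects):
  Li2O: 599.9·0.4036 + 298.6·0.04450 = 255.4 lb (target 255.4 lb)
  Al2O3: 1065·0.003000 + 298.6·0.1657 = 52.67 lb (target 52.68 lb)
  SiO2: 1065·0.9950 + 298.6·0.7800 = 1293 lb (target 1292 lb)
  PbO: 408.6·0.9774 = 399.4 lb (target 399.4 lb)
Glass-mass closure: total batch − LOI = 2000 lb (oxide target masses add up to 2000 lb; against the stated basis, 2000 lb — any gap is answer rounding).
Summing the batch: Σ batch = 2372 lb; ignition loss, Σ(batch × LOI) = 372.1 lb; yield, glass over the total, = 84.31%.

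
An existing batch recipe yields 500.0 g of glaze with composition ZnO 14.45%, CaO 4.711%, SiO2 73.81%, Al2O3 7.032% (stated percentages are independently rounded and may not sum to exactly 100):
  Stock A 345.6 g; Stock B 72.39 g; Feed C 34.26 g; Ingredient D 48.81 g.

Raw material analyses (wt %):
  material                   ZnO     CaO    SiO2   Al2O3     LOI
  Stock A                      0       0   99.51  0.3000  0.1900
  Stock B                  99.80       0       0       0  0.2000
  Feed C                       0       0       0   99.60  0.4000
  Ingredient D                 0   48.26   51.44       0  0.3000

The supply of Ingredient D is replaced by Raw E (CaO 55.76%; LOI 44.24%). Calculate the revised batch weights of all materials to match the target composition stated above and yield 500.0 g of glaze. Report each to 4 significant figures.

Revised batch per 500.0 g glaze:
  Stock A: 370.9 g
  Stock B: 72.39 g
  Feed C: 34.18 g
  Raw E: 42.24 g
Total batch = 519.7 g; LOI loss = 19.67 g

The intermediate values appear (rounded to four significant digits) alongside each step. Each numeric step carries full precision from start to finish — every reported value is rounded exactly once. All derived quantities, which include totals, ignition loss, four oxide percentages, glass mass, yield, are carried in exact precision, as given in either problem or answer, from the weighed amounts at 500.0 g of glass.
Target oxide masses per 500.0 g glaze:
  ZnO: 14.45% × 500.0 = 72.25 g
  CaO: 4.711% × 500.0 = 23.56 g
  SiO2: 73.81% × 500.0 = 369.0 g
  Al2O3: 7.032% × 500.0 = 35.16 g
Per-oxide balance check from the weights as reported, against the basis in use (sums match the target masses within answer rounding):
  ZnO: 72.39·0.9980 = 72.25 g (target 72.25 g)
  CaO: 42.24·0.5576 = 23.55 g (target 23.56 g)
  SiO2: 370.9·0.9951 = 369.1 g (target 369.0 g)
  Al2O3: 370.9·0.003000 + 34.18·0.9960 = 35.16 g (target 35.16 g)
Glass-mass closure: total batch − LOI = 500.0 g (summing oxide targets gives 500.0 g; stated basis 500.0 g — rounding explains the deltas).
Batch grand total — Σ batch = 519.7 g; Σ batch·LOI gives LOI loss = 19.67 g; yield: glass divided by total = 96.21%.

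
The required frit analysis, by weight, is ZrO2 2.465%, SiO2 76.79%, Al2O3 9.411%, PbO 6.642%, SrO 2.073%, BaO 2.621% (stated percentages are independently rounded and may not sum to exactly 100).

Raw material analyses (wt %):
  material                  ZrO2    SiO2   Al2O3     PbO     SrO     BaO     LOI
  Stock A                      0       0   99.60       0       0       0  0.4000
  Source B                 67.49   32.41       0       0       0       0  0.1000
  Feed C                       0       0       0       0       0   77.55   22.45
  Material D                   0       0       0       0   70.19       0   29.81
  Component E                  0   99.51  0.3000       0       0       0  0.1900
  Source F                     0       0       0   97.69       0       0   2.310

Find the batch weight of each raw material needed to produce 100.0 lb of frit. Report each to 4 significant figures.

Batch per 100.0 lb frit:
  Stock A: 9.220 lb
  Source B: 3.652 lb
  Feed C: 3.380 lb
  Material D: 2.953 lb
  Component E: 75.98 lb
  Source F: 6.799 lb
Total batch = 102.0 lb; LOI loss = 1.981 lb; yield = 98.06%

The intermediate values appear, with 4-significant-figure rounding, on the page. The whole derivation runs at exact precision all the way through. Exactly one rounding goes into each reported result — the derived quantities, which include yield, glass mass, the six compositions, totals, LOI, are recomputed in full float precision, exactly as printed in the problem or answer text, starting from the weights per 100.0 lb of glass.
Target oxide masses per 100.0 lb frit:
  ZrO2: 2.465% × 100.0 = 2.465 lb
  SiO2: 76.79% × 100.0 = 76.79 lb
  Al2O3: 9.411% × 100.0 = 9.411 lb
  PbO: 6.642% × 100.0 = 6.642 lb
  SrO: 2.073% × 100.0 = 2.073 lb
  BaO: 2.621% × 100.0 = 2.621 lb
Balance tally, oxide-wise, working from each reported weight, relative to the basis at hand (sums match the target masses exact up to rounding of places):
  ZrO2: 3.652·0.6749 = 2.465 lb (target 2.465 lb)
  SiO2: 3.652·0.3241 + 75.98·0.9951 = 76.79 lb (target 76.79 lb)
  Al2O3: 9.220·0.9960 + 75.98·0.003000 = 9.411 lb (target 9.411 lb)
  PbO: 6.799·0.9769 = 6.642 lb (target 6.642 lb)
  SrO: 2.953·0.7019 = 2.073 lb (target 2.073 lb)
  BaO: 3.380·0.7755 = 2.621 lb (target 2.621 lb)
Glass-mass sanity pass: batch Σ − ignition loss = 100.0 lb (targets for the oxides total 100.0 lb; against the stated basis, 100.0 lb — a pure rounding effect).
Whole-batch sum: Σ batch = 102.0 lb; LOI loss = Σ batch·LOI = 1.981 lb; the yield ratio, glass ÷ batch: 98.06%.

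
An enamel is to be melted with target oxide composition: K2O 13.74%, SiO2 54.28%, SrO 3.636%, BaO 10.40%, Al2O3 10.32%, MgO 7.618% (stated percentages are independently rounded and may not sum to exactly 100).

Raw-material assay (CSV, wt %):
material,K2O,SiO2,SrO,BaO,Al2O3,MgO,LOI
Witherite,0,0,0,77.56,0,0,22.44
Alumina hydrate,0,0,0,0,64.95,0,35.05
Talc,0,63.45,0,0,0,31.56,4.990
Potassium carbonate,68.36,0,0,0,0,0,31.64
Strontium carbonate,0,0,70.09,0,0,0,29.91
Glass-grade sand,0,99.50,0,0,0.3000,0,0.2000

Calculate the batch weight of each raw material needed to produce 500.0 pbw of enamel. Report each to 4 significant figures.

Batch per 500.0 pbw enamel:
  Witherite: 67.04 pbw
  Alumina hydrate: 78.54 pbw
  Talc: 120.7 pbw
  Potassium carbonate: 100.5 pbw
  Strontium carbonate: 25.94 pbw
  Glass-grade sand: 195.8 pbw
Total batch = 588.5 pbw; LOI loss = 88.54 pbw; yield = 84.95%

Every computation carries full float precision through the solve. The intermediate values appear with 4-significant-digit rounding when written out. A single rounding produces every reported figure — all derived quantities (totals, the six compositions, LOI, glass mass, the yield) are carried from the batch weights on 500.0 pbw of glass in exact precision, as they appear in the question or the answer.
The oxide mass targets at 500.0 pbw enamel:
  K2O: 13.74% × 500.0 = 68.70 pbw
  SiO2: 54.28% × 500.0 = 271.4 pbw
  SrO: 3.636% × 500.0 = 18.18 pbw
  BaO: 10.40% × 500.0 = 52.00 pbw
  Al2O3: 10.32% × 500.0 = 51.60 pbw
  MgO: 7.618% × 500.0 = 38.09 pbw
A balance pass over the oxides, with the batch weights as given, at the basis given (delivered sums recover each target once rounding is allowed for):
  K2O: 100.5·0.6836 = 68.70 pbw (target 68.70 pbw)
  SiO2: 120.7·0.6345 + 195.8·0.9950 = 271.4 pbw (target 271.4 pbw)
  SrO: 25.94·0.7009 = 18.18 pbw (target 18.18 pbw)
  BaO: 67.04·0.7756 = 52.00 pbw (target 52.00 pbw)
  Al2O3: 78.54·0.6495 + 195.8·0.003000 = 51.60 pbw (target 51.60 pbw)
  MgO: 120.7·0.3156 = 38.09 pbw (target 38.09 pbw)
Glass-mass sanity pass: Σ batch − LOI loss = 500.0 pbw (summing oxide targets gives 500.0 pbw; the stated basis being 500.0 pbw — differing by rounding only).
Batch total: Σ batch = 588.5 pbw; LOI removed, Σ of batch·LOI: 88.54 pbw; yield: glass divided by total = 84.95%.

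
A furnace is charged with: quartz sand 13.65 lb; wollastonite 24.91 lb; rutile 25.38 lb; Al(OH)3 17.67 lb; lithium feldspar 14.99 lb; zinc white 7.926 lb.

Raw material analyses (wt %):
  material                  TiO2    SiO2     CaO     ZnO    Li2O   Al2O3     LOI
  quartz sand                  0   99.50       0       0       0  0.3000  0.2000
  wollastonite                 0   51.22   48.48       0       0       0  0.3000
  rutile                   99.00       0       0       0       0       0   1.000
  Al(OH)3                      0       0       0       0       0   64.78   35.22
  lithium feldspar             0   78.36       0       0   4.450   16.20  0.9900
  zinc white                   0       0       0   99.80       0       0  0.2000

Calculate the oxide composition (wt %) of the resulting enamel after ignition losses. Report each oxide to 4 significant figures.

Glass mass = 97.78 lb (batch 104.5 − LOI 6.743).
Composition: TiO2 25.70%, SiO2 38.95%, CaO 12.35%, ZnO 8.090%, Li2O 0.6822%, Al2O3 14.23%

The working math holds exact precision at each step; working values appear (rounded to 4 significant figures) in the working; exactly one rounding is applied to every reported value — the derived quantities are computed in exact precision (ignition loss, the totals, yield, net glass mass, the six compositions) from the weighed amounts per 97.78 lb of glass, as set out in question or answer.
Per-oxide mass from batch:
  TiO2: 25.38·0.9900 = 25.13 lb
  SiO2: 13.65·0.9950 + 24.91·0.5122 + 14.99·0.7836 = 38.09 lb
  CaO: 24.91·0.4848 = 12.08 lb
  ZnO: 7.926·0.9980 = 7.910 lb
  Li2O: 14.99·0.04450 = 0.6671 lb
  Al2O3: 13.65·0.003000 + 17.67·0.6478 + 14.99·0.1620 = 13.92 lb
LOI: 13.65·0.002000 + 24.91·0.003000 + 25.38·0.01000 + 17.67·0.3522 + 14.99·0.009900 + 7.926·0.002000 = 6.743 lb
The glass mass, total less LOI, = 104.5 − 6.743 = 97.78 lb (consistent with Σ oxide mass)
each wt % is 100 × oxide ÷ glass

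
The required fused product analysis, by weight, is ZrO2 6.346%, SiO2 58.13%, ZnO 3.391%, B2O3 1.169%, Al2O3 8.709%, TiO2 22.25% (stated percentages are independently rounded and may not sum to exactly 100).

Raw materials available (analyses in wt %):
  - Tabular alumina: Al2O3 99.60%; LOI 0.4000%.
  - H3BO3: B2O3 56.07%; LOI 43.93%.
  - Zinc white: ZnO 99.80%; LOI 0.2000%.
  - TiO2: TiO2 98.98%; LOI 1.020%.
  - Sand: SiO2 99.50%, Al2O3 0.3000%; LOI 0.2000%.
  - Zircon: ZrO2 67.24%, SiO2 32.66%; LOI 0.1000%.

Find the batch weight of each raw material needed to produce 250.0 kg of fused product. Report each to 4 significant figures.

All internal work holds full precision at every stage. The intermediate values are displayed rounded to 4 significant digits when written out — every reported result is rounded only once; derived quantities, which include glass mass, totals, yield, six oxide percentages, ignition loss, are carried at full precision, precisely as stated by problem or answer, from the weighed amounts on 250.0 kg of glass.
Oxide mass targets, per 250.0 kg fused product:
  ZrO2: 6.346% × 250.0 = 15.86 kg
  SiO2: 58.13% × 250.0 = 145.3 kg
  ZnO: 3.391% × 250.0 = 8.478 kg
  B2O3: 1.169% × 250.0 = 2.922 kg
  Al2O3: 8.709% × 250.0 = 21.77 kg
  TiO2: 22.25% × 250.0 = 55.62 kg
Verifying the oxide balance on the weights just shown, against the basis in use (summed amounts equal target values net of answer rounding effects):
  ZrO2: 23.59·0.6724 = 15.86 kg (target 15.86 kg)
  SiO2: 138.3·0.9950 + 23.59·0.3266 = 145.3 kg (target 145.3 kg)
  ZnO: 8.494·0.9980 = 8.477 kg (target 8.478 kg)
  B2O3: 5.212·0.5607 = 2.922 kg (target 2.922 kg)
  Al2O3: 21.44·0.9960 + 138.3·0.003000 = 21.77 kg (target 21.77 kg)
  TiO2: 56.20·0.9898 = 55.63 kg (target 55.62 kg)
The glass-mass cross-check: total batch − LOI = 250.0 kg (summing oxide targets gives 250.0 kg; basis as stated: 250.0 kg — differing by rounding only).
Batch grand total — Σ batch = 253.2 kg; ignition loss, Σ(batch × LOI) = 3.266 kg; as yield: glass ÷ batch → 98.71%.

Batch per 250.0 kg fused product:
  Tabular alumina: 21.44 kg
  H3BO3: 5.212 kg
  Zinc white: 8.494 kg
  TiO2: 56.20 kg
  Sand: 138.3 kg
  Zircon: 23.59 kg
Total batch = 253.2 kg; LOI loss = 3.266 kg; yield = 98.71%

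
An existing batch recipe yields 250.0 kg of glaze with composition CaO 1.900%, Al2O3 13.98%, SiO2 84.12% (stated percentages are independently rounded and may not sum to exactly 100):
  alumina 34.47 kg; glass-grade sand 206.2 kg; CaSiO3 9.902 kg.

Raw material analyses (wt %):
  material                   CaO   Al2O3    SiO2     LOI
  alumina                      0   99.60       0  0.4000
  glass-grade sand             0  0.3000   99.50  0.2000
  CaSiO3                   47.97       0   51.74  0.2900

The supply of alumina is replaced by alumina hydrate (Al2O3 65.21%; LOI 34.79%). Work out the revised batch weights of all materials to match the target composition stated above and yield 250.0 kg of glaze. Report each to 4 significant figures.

Revised batch per 250.0 kg glaze:
  alumina hydrate: 52.65 kg
  glass-grade sand: 206.2 kg
  CaSiO3: 9.902 kg
Total batch = 268.8 kg; LOI loss = 18.76 kg

Full precision is held in all steps — working values are printed, with 4-significant-figure rounding, alongside each step. A single rounding finalizes each reported result — all derived quantities (the totals, LOI, glass mass, yield, the three compositions) are carried in exact precision starting from the weights on 250.0 kg of glass as written in either problem or answer.
Target oxide masses per 250.0 kg glaze:
  CaO: 1.900% × 250.0 = 4.750 kg
  Al2O3: 13.98% × 250.0 = 34.95 kg
  SiO2: 84.12% × 250.0 = 210.3 kg
Per-oxide balance check working from each reported weight, against the basis in use (every target is met by its sum up to rounding of the answer):
  CaO: 9.902·0.4797 = 4.750 kg (target 4.750 kg)
  Al2O3: 52.65·0.6521 + 206.2·0.003000 = 34.95 kg (target 34.95 kg)
  SiO2: 206.2·0.9950 + 9.902·0.5174 = 210.3 kg (target 210.3 kg)
Glass-mass bookkeeping: batch Σ − ignition loss = 250.0 kg (per-oxide target masses sum to 250.0 kg; basis as stated: 250.0 kg — gaps are rounding artifacts).
Summing the batch: Σ batch = 268.8 kg; loss to ignition Σ batch·LOI = 18.76 kg; as yield: glass ÷ batch → 93.02%.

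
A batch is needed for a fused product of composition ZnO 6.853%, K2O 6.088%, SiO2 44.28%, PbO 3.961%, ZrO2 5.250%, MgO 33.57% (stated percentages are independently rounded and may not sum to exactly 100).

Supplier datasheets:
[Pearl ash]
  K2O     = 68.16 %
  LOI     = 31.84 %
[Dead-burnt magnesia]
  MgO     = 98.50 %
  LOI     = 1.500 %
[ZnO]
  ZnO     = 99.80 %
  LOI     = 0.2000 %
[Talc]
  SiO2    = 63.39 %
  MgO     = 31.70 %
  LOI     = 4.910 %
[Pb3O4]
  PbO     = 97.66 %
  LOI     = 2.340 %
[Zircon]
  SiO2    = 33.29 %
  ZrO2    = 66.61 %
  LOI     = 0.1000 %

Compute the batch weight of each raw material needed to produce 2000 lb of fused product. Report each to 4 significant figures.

Batch per 2000 lb fused product:
  Pearl ash: 178.6 lb
  Dead-burnt magnesia: 258.7 lb
  ZnO: 137.3 lb
  Talc: 1314 lb
  Pb3O4: 81.12 lb
  Zircon: 157.6 lb
Total batch = 2127 lb; LOI loss = 127.6 lb; yield = 94.00%

All arithmetic runs at full precision in all steps. In-progress results are shown with 4-significant-digit rounding in the working; every reported figure is rounded exactly once — all derived quantities, including the six compositions, glass mass, the totals, LOI, yield, are computed using the weight values on 2000 lb of glass in full float precision, as set out in the problem or the answer.
Target masses of each oxide per 2000 lb fused product:
  ZnO: 6.853% × 2000 = 137.1 lb
  K2O: 6.088% × 2000 = 121.8 lb
  SiO2: 44.28% × 2000 = 885.6 lb
  PbO: 3.961% × 2000 = 79.22 lb
  ZrO2: 5.250% × 2000 = 105.0 lb
  MgO: 33.57% × 2000 = 671.4 lb
Sums-versus-targets review given the weights on record, per the basis as stated (target by target, the sums agree inside rounding margins):
  ZnO: 137.3·0.9980 = 137.0 lb (target 137.1 lb)
  K2O: 178.6·0.6816 = 121.7 lb (target 121.8 lb)
  SiO2: 1314·0.6339 + 157.6·0.3329 = 885.4 lb (target 885.6 lb)
  PbO: 81.12·0.9766 = 79.22 lb (target 79.22 lb)
  ZrO2: 157.6·0.6661 = 105.0 lb (target 105.0 lb)
  MgO: 258.7·0.9850 + 1314·0.3170 = 671.4 lb (target 671.4 lb)
Glass-mass bookkeeping: total charge less LOI = 2000 lb (per-oxide target masses sum to 2000 lb; basis as stated: 2000 lb — a pure rounding effect).
Whole-batch sum: Σ batch = 2127 lb; LOI removed, Σ of batch·LOI: 127.6 lb; yield = glass ÷ total batch = 94.00%.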